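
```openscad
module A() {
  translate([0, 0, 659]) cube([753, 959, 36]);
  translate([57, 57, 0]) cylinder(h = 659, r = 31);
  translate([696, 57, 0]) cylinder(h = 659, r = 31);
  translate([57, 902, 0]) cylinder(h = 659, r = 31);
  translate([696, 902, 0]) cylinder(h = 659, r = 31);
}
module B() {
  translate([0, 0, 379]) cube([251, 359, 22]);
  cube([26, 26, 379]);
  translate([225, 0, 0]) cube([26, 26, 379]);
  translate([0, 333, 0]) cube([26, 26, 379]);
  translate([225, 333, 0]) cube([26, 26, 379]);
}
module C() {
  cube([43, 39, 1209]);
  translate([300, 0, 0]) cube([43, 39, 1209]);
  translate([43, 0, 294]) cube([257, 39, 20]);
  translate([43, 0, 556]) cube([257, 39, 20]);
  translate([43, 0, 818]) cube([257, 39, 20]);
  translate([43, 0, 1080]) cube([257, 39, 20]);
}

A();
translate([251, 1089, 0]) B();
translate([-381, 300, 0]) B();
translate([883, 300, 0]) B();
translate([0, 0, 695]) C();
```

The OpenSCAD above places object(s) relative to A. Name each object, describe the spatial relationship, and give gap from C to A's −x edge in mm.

The ladder's min-x is at 0; the table's min-x is 0; gap = 0 mm.

A is a table. B is a stool. C is a ladder. Three stools sit around the table at the +y, −x, +x sides. The ladder is on top of the table. The gap from the ladder to the table's −x edge is 0 mm.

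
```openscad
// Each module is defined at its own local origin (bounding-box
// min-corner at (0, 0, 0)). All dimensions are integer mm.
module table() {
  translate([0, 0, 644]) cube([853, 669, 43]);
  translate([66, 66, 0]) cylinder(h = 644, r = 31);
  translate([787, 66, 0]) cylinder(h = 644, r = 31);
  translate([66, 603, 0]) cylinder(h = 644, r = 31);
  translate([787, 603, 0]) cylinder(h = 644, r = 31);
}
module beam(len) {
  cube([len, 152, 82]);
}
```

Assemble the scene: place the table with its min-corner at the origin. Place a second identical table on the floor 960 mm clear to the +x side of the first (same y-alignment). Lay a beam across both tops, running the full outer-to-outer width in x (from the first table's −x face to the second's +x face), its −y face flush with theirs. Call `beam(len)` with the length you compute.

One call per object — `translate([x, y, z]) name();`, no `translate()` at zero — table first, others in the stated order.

table();
translate([1813, 0, 0]) table();
translate([0, 0, 687]) beam(2666);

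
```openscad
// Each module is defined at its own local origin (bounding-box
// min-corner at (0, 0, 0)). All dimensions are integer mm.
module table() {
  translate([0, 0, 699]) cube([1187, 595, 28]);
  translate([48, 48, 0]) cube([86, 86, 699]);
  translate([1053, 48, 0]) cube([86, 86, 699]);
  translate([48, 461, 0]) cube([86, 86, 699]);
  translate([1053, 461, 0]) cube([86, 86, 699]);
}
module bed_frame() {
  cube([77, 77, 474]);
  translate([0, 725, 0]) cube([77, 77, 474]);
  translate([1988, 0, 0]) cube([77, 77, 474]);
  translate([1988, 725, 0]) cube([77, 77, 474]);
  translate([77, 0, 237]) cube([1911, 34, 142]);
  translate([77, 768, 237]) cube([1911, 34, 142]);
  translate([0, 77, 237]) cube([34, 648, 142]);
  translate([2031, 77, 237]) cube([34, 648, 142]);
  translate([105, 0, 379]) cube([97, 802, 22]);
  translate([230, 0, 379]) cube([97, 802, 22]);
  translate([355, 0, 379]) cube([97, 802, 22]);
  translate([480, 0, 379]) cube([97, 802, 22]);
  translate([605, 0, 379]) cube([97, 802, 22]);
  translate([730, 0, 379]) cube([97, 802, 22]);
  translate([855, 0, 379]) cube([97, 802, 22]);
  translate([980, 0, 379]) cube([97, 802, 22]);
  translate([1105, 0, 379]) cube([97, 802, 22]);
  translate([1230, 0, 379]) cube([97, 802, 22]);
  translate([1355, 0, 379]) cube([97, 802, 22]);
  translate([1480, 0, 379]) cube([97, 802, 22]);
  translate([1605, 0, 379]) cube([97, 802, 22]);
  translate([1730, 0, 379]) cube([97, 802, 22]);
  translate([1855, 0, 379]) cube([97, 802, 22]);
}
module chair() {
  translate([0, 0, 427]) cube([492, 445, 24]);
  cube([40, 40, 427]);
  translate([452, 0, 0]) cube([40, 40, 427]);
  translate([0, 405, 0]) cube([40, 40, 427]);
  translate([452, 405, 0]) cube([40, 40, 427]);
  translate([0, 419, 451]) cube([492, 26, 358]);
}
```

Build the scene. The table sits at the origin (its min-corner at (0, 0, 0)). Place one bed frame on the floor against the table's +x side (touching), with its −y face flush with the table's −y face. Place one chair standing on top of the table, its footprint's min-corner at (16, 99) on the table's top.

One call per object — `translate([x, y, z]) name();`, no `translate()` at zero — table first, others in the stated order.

table();
translate([1187, 0, 0]) bed_frame();
translate([16, 99, 727]) chair();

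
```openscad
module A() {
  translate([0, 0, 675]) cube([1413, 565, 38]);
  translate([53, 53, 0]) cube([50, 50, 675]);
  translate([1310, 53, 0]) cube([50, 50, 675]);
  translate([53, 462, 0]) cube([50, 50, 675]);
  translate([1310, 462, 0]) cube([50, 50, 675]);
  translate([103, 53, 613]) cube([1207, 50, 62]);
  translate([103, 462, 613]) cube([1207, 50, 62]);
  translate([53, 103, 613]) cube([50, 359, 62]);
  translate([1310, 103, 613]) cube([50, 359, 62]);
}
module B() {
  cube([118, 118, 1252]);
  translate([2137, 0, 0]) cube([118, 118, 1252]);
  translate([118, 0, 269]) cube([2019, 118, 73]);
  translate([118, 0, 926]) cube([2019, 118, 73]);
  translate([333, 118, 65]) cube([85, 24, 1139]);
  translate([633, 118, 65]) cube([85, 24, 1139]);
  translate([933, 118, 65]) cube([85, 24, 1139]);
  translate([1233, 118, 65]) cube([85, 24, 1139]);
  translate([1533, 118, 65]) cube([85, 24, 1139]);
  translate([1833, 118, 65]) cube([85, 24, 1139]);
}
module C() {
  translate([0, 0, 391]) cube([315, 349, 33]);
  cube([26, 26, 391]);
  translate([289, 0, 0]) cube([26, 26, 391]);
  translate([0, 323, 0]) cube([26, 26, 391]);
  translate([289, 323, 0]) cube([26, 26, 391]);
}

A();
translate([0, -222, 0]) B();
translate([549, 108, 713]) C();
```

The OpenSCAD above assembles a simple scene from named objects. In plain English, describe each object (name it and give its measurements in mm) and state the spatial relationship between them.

A is a table with a 1413×565 mm rectangular top, 38 mm thick, top surface at z = 713 mm, supported by four 50×50 mm square legs, each inset 53 mm from the nearest pair of top edges, running from the floor. Four apron rails, 50 mm thick and 62 mm tall, run between adjacent legs with their top edges flush with the underside of the top and their outer faces flush with the legs' outer faces.

B is a fence section. Two 118×118 mm posts, 1252 mm tall, stand on the floor with a clear span of 2019 mm between their inner faces. Two horizontal rails of 118×73 mm section span the gap between the posts with their undersides at z = 269 mm and z = 926 mm, flush with the posts' −y face. 6 pickets, each 85 mm wide, 24 mm thick and 1139 mm tall, are fixed to the +y face of the rails with their bottoms at z = 65 mm, evenly spaced across the span with equal gaps (rounded down to the nearest mm) at the −x end and between each pair — any rounding remainder accumulates at the +x end.

C is a four-legged stool. The seat is 315×349 mm, 33 mm thick, top at z = 424 mm. It stands on four square legs, each 26×26 mm in cross-section, from z = 0 to the seat underside, each flush with a corner of the seat.

The fence section is on the floor beside the table on its −y side. The stool is on top of the table, centred.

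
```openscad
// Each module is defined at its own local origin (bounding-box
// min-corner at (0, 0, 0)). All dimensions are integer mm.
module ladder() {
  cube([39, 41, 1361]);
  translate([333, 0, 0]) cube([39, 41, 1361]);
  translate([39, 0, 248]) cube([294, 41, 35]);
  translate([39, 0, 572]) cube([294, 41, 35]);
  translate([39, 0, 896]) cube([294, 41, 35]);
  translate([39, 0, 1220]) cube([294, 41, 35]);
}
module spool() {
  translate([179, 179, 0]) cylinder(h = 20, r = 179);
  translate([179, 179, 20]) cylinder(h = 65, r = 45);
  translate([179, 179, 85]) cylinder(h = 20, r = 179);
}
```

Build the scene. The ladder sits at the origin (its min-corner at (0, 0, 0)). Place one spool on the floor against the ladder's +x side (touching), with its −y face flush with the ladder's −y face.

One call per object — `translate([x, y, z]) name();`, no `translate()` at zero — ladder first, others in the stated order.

ladder();
translate([372, 0, 0]) spool();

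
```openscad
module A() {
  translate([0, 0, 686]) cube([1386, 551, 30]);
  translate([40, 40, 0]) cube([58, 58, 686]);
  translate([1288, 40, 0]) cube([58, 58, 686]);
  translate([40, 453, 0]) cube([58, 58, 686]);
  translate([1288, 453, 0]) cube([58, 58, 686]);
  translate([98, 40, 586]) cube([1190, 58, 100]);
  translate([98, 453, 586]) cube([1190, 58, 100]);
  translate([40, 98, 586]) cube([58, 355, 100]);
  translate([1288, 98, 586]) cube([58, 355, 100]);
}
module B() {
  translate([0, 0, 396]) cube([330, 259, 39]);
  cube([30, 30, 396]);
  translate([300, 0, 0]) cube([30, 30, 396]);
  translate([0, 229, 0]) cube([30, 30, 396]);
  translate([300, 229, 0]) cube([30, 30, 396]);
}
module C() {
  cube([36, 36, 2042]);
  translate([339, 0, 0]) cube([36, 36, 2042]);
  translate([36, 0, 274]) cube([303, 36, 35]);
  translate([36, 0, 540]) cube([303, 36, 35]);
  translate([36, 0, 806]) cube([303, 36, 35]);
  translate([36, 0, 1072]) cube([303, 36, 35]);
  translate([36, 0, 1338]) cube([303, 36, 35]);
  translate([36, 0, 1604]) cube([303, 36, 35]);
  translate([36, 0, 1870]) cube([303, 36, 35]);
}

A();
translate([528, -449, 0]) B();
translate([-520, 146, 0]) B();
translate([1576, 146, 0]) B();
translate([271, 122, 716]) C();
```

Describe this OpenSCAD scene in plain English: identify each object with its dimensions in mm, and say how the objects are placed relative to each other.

A is a table: top 1386 mm (x) × 551 mm (y), 30 mm thick, upper face at z = 716 mm, on four 58×58 mm square legs, each inset 40 mm from the nearest pair of top edges, running from z = 0 to the bottom of the top. Four apron rails, 58 mm thick and 100 mm tall, run between adjacent legs with their top edges flush with the underside of the top and their outer faces flush with the legs' outer faces.

B is a simple wooden stool: a rectangular seat 330 mm (x) by 259 mm (y), 39 mm thick, top face at z = 435 mm, on four square legs, each 30×30 mm in cross-section. The legs rest on z = 0, each flush with a corner of the seat.

C is a wooden ladder with two side rails of 36×36 mm section and 2042 mm height, set 375 mm apart overall. Between them run 7 rectangular rungs (36 mm deep, 35 mm thick), front faces flush with the rails' −y face. The bottom of the first rung is 274 mm above the floor and each subsequent rung is 266 mm higher than the one below.

Three stools sit around the table at the −y, −x, +x sides. The ladder is on top of the table.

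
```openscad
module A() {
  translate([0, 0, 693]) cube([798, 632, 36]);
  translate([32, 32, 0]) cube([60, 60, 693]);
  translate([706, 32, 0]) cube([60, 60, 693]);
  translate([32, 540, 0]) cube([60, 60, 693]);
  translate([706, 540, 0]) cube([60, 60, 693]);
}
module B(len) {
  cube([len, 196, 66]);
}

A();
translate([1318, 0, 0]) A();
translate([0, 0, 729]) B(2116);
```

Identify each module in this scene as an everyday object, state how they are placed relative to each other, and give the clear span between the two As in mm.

Second table starts at x = 1318; first ends at x = 798; clear span = 1318 − 798 = 520 mm.

A is a table. B is a beam. A beam spans the tops of two tables. The clear span between the two tables is 520 mm.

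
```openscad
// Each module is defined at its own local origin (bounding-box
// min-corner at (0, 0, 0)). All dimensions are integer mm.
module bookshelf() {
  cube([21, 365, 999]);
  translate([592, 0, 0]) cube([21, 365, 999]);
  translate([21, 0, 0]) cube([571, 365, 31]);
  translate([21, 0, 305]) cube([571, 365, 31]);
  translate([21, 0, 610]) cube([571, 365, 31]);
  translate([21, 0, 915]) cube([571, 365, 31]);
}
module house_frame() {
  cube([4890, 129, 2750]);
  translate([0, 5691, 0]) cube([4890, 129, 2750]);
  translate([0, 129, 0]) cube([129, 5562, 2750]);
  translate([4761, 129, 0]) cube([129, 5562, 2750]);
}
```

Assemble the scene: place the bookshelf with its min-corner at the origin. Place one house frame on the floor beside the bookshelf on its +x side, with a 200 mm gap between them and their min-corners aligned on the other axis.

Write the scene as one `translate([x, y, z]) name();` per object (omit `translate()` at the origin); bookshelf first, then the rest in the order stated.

bookshelf();
translate([813, 0, 0]) house_frame();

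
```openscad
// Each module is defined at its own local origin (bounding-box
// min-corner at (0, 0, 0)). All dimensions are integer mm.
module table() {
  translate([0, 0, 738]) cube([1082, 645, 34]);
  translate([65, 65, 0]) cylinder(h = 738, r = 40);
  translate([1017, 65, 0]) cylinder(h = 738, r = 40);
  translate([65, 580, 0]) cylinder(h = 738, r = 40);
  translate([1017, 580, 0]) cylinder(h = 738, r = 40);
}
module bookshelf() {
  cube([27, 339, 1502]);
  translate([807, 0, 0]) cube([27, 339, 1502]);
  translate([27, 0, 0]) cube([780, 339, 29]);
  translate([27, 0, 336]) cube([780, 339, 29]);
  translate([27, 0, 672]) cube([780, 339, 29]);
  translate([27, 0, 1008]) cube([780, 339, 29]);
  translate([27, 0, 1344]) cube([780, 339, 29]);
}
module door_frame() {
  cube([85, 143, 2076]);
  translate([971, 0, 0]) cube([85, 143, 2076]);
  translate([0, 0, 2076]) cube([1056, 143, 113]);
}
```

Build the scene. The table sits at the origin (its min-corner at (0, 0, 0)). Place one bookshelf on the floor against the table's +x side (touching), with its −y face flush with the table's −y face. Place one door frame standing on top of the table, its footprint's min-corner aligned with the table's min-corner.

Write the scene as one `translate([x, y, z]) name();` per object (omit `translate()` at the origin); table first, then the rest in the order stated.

table();
translate([1082, 0, 0]) bookshelf();
translate([0, 0, 772]) door_frame();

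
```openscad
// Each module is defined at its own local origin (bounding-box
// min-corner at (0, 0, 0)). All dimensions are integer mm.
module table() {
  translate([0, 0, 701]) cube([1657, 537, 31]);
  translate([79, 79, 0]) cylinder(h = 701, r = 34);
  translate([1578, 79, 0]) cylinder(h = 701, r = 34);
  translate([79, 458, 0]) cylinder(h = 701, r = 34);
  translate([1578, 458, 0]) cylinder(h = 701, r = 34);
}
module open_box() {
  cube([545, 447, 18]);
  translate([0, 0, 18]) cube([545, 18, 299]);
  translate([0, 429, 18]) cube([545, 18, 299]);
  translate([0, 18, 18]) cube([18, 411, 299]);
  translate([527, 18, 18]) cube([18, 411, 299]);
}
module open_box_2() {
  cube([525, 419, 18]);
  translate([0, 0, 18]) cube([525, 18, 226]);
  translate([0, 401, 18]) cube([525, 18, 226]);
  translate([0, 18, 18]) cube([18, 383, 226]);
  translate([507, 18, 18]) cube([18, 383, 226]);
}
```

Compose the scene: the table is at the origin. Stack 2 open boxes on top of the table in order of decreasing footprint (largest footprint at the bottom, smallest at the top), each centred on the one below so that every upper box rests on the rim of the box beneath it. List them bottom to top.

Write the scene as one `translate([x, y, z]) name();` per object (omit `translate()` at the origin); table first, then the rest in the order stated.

table();
translate([556, 45, 732]) open_box();
translate([566, 59, 1049]) open_box_2();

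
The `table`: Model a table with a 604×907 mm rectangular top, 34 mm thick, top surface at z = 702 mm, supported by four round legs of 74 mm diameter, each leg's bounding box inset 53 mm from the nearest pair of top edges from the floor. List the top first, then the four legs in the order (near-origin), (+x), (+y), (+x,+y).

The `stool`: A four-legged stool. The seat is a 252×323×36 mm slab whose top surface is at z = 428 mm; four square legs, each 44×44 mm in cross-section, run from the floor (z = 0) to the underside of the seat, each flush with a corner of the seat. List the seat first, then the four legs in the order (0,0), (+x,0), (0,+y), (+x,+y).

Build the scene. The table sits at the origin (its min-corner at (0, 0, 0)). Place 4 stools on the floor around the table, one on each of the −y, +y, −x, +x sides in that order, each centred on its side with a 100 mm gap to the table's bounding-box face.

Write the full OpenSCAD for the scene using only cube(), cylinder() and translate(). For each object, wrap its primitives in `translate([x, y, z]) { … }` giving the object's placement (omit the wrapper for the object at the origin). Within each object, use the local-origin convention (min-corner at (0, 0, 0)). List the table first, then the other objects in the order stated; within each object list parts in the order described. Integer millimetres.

translate([0, 0, 668]) cube([604, 907, 34]);
translate([90, 90, 0]) cylinder(h = 668, r = 37);
translate([514, 90, 0]) cylinder(h = 668, r = 37);
translate([90, 817, 0]) cylinder(h = 668, r = 37);
translate([514, 817, 0]) cylinder(h = 668, r = 37);
translate([176, -423, 0]) {
  translate([0, 0, 392]) cube([252, 323, 36]);
  cube([44, 44, 392]);
  translate([208, 0, 0]) cube([44, 44, 392]);
  translate([0, 279, 0]) cube([44, 44, 392]);
  translate([208, 279, 0]) cube([44, 44, 392]);
}
translate([176, 1007, 0]) {
  translate([0, 0, 392]) cube([252, 323, 36]);
  cube([44, 44, 392]);
  translate([208, 0, 0]) cube([44, 44, 392]);
  translate([0, 279, 0]) cube([44, 44, 392]);
  translate([208, 279, 0]) cube([44, 44, 392]);
}
translate([-352, 292, 0]) {
  translate([0, 0, 392]) cube([252, 323, 36]);
  cube([44, 44, 392]);
  translate([208, 0, 0]) cube([44, 44, 392]);
  translate([0, 279, 0]) cube([44, 44, 392]);
  translate([208, 279, 0]) cube([44, 44, 392]);
}
translate([704, 292, 0]) {
  translate([0, 0, 392]) cube([252, 323, 36]);
  cube([44, 44, 392]);
  translate([208, 0, 0]) cube([44, 44, 392]);
  translate([0, 279, 0]) cube([44, 44, 392]);
  translate([208, 279, 0]) cube([44, 44, 392]);
}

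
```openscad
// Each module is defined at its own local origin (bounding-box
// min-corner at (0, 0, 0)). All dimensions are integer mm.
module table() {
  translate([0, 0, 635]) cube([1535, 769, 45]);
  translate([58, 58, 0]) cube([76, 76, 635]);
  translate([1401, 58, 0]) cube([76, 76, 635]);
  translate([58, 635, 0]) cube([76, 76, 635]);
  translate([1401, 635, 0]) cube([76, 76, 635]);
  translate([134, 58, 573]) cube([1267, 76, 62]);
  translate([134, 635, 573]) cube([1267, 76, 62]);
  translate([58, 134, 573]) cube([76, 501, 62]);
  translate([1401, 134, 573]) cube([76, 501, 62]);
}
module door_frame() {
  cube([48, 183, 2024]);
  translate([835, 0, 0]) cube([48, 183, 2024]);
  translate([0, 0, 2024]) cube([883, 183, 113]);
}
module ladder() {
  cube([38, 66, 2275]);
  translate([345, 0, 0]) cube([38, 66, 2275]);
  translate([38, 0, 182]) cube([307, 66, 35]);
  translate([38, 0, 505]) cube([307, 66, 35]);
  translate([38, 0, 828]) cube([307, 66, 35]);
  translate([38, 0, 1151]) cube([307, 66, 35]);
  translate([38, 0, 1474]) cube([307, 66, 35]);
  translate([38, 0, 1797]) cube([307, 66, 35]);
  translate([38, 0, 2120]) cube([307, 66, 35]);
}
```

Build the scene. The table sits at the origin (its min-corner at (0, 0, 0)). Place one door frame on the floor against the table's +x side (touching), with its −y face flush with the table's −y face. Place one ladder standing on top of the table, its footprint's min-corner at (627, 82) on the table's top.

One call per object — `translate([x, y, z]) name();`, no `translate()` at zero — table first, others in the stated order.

table();
translate([1535, 0, 0]) door_frame();
translate([627, 82, 680]) ladder();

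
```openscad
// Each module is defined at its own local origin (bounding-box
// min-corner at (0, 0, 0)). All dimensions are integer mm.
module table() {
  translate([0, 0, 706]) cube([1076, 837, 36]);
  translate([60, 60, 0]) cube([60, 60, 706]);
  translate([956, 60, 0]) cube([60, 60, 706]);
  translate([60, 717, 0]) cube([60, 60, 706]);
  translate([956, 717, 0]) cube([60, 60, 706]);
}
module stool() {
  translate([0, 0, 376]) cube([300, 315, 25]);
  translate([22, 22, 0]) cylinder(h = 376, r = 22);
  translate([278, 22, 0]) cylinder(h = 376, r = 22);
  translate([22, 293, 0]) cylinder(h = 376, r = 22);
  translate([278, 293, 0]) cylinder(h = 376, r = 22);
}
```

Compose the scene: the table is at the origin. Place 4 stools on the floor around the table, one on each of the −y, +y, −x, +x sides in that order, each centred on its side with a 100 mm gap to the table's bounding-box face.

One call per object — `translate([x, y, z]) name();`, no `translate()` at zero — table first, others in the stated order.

table();
translate([388, -415, 0]) stool();
translate([388, 937, 0]) stool();
translate([-400, 261, 0]) stool();
translate([1176, 261, 0]) stool();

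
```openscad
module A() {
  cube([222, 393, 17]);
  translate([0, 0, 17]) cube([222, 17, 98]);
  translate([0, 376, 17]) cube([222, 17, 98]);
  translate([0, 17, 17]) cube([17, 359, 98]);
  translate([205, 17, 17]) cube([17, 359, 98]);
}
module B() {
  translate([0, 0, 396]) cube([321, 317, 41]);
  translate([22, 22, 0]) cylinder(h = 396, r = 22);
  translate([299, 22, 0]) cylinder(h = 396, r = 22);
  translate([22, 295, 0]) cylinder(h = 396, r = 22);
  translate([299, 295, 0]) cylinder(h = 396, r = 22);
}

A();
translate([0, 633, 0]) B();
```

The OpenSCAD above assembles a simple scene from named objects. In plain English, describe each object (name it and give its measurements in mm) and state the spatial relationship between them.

A is an open storage box with external size 222×393×115 mm and wall thickness 17 mm (the base is also 17 mm thick). The base covers the whole footprint; the four walls stand on the base, with the y-facing walls full-width and the x-facing walls fitting between their inner faces.

B is a four-legged stool. The seat is a 321×317×41 mm slab whose top surface is at z = 437 mm; four round legs, each 44 mm in diameter, run from the floor (z = 0) to the underside of the seat, each leg's axis is inset half a diameter from the nearest pair of seat edges (so the leg's bounding box is flush with the corner).

The stool is on the floor beside the open box on its +y side.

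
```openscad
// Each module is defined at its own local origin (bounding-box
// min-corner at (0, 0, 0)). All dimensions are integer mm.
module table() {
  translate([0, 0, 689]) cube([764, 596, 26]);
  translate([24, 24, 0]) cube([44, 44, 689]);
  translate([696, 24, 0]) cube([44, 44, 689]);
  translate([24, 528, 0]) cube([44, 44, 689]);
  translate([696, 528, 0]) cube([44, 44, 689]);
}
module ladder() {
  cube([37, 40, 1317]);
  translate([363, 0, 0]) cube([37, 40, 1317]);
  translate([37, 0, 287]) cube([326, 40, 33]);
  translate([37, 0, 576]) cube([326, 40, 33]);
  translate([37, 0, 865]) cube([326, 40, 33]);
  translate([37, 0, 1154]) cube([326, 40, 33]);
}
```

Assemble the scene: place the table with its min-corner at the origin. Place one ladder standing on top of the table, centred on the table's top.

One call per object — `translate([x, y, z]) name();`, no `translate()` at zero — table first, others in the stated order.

table();
translate([182, 278, 715]) ladder();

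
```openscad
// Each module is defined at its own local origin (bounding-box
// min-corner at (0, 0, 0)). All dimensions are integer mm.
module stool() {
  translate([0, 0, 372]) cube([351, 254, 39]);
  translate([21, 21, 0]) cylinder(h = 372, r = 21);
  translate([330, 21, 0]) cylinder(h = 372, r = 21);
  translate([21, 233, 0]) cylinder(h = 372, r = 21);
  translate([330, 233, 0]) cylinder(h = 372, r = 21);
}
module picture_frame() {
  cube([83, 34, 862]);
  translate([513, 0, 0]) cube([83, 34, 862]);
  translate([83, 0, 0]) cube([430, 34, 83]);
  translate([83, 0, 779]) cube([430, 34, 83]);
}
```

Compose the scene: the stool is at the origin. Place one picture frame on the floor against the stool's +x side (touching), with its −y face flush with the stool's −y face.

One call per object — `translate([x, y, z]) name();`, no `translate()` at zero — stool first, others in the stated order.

stool();
translate([351, 0, 0]) picture_frame();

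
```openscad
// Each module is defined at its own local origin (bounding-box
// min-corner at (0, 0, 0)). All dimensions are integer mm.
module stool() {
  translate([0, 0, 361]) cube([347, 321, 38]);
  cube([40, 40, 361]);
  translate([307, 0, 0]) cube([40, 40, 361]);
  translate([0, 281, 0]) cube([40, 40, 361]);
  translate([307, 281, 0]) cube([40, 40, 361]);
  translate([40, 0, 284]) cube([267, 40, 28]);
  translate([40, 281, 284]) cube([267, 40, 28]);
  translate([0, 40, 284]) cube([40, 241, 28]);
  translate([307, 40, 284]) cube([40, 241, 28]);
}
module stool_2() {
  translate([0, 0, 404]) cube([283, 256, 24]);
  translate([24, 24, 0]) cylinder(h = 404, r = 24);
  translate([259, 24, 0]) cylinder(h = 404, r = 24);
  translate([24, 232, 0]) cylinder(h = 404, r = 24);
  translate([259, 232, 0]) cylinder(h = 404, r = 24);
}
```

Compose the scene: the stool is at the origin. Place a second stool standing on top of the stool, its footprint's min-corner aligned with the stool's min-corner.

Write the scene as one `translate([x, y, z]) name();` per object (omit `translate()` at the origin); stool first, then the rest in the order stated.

stool();
translate([0, 0, 399]) stool_2();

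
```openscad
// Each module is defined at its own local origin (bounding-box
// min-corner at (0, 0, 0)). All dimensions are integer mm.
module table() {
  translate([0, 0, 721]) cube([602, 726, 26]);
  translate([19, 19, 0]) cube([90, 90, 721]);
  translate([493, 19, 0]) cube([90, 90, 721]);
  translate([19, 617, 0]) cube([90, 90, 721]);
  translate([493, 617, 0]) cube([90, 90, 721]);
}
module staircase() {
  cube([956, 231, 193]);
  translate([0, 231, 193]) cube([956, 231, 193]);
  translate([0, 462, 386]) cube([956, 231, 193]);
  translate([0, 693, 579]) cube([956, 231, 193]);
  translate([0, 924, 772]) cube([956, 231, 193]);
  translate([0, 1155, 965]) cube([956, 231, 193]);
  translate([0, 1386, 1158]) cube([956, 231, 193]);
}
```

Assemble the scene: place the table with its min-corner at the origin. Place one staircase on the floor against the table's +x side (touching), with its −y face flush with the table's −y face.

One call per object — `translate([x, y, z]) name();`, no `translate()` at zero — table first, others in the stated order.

table();
translate([602, 0, 0]) staircase();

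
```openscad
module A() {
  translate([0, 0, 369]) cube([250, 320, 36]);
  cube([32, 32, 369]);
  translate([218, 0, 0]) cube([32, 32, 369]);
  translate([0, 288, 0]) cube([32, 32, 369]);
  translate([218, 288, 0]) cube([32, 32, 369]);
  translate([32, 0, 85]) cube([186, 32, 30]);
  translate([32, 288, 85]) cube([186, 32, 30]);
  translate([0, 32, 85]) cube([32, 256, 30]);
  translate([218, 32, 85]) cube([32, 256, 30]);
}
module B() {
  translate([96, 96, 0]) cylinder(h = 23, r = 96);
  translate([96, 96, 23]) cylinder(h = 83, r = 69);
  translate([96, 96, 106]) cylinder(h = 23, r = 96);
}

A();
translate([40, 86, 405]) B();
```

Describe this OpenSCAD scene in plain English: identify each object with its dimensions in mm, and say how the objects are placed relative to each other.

A is a four-legged stool. The seat is 250×320 mm, 36 mm thick, top at z = 405 mm. It stands on four square legs, each 32×32 mm in cross-section, from z = 0 to the seat underside, each flush with a corner of the seat. Four stretchers, 32 mm wide and 30 mm tall, connect adjacent legs with their undersides at z = 85 mm, each running between the inner faces of the legs it joins and aligned with the legs' outer faces on the other axis.

B is a spool: two coaxial disc flanges of radius 96 mm and thickness 23 mm, joined by a core cylinder of radius 69 mm and height 83 mm. The lower flange rests on z = 0 and the three cylinders share a vertical axis.

The spool is on top of the stool.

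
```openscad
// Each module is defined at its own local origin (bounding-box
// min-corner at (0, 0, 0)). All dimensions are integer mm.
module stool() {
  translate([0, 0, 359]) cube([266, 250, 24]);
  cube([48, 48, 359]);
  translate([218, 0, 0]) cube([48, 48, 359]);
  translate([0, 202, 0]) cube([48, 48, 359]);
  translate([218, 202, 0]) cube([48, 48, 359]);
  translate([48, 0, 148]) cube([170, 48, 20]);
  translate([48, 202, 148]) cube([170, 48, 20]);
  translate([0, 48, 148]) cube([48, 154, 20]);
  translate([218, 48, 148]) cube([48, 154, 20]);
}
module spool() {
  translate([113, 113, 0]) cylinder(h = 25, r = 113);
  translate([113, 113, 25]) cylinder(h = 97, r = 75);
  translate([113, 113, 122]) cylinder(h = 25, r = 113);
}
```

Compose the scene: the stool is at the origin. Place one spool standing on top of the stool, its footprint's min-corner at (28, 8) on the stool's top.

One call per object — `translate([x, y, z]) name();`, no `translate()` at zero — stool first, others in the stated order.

stool();
translate([28, 8, 383]) spool();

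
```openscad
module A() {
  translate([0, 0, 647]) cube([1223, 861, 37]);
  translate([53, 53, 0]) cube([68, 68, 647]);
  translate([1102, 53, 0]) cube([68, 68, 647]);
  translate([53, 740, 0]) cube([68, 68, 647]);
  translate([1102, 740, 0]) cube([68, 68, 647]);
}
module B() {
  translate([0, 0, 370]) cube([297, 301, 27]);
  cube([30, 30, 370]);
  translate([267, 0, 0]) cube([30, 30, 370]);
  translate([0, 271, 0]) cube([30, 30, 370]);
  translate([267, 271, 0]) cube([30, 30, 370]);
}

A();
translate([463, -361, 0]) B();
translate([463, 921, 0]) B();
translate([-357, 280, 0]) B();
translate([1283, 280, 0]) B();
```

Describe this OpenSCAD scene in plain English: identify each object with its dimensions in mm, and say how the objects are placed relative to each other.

A is a rectangular dining table. The top is 1223×861×37 mm with its upper surface at z = 684 mm. It stands on four 68×68 mm square legs, each inset 53 mm from the nearest pair of top edges, running from the floor to the underside of the top.

B is a simple wooden stool: a rectangular seat 297 mm (x) by 301 mm (y), 27 mm thick, top face at z = 397 mm, on four square legs, each 30×30 mm in cross-section. The legs rest on z = 0, each flush with a corner of the seat.

Four stools sit around the table at the −y, +y, −x, +x sides.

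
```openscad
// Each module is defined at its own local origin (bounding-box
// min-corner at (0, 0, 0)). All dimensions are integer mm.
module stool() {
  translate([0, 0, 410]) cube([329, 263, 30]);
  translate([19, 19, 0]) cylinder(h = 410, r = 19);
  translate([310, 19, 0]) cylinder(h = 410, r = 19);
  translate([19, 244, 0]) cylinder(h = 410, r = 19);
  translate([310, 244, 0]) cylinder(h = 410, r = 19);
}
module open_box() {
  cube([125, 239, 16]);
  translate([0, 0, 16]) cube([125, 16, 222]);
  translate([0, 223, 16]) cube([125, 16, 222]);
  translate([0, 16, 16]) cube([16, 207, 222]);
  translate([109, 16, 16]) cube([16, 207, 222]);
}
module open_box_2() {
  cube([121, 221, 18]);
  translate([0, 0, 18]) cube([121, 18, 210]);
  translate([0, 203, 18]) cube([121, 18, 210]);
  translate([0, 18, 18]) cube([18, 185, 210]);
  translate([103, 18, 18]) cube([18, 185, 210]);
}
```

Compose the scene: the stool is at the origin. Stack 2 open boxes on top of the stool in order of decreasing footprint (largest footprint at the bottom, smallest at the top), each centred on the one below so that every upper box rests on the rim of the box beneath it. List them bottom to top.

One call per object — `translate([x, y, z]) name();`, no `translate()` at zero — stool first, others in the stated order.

stool();
translate([102, 12, 440]) open_box();
translate([104, 21, 678]) open_box_2();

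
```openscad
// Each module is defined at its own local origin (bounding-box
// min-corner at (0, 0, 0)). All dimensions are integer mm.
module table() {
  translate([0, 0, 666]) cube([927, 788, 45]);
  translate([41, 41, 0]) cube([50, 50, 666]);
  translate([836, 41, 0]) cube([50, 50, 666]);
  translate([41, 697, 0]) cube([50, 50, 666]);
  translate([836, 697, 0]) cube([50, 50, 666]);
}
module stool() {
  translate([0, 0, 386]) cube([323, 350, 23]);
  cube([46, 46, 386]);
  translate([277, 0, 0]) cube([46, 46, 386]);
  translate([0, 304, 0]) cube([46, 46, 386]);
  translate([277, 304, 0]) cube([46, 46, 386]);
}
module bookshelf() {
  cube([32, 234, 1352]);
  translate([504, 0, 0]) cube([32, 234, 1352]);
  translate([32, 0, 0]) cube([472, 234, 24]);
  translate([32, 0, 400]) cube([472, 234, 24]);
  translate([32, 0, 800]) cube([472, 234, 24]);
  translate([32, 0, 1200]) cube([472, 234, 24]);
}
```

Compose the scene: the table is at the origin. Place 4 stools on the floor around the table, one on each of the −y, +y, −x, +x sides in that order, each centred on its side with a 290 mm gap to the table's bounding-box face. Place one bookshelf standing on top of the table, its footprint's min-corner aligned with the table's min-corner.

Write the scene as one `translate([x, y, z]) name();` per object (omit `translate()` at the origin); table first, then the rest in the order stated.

table();
translate([302, -640, 0]) stool();
translate([302, 1078, 0]) stool();
translate([-613, 219, 0]) stool();
translate([1217, 219, 0]) stool();
translate([0, 0, 711]) bookshelf();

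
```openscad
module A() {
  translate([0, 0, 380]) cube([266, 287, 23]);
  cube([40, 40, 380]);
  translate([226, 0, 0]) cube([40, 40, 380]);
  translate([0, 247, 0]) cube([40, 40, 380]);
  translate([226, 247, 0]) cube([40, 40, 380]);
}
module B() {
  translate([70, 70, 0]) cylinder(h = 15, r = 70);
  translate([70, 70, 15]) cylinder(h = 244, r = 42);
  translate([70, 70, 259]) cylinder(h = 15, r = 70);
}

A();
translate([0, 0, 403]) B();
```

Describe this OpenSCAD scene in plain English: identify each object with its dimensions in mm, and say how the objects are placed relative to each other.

A is a simple wooden stool: a rectangular seat 266 mm (x) by 287 mm (y), 23 mm thick, top face at z = 403 mm, on four square legs, each 40×40 mm in cross-section. The legs rest on z = 0, each flush with a corner of the seat.

B is a spool: two coaxial disc flanges of radius 70 mm and thickness 15 mm, joined by a core cylinder of radius 42 mm and height 244 mm. The lower flange rests on z = 0 and the three cylinders share a vertical axis.

The spool is on top of the stool.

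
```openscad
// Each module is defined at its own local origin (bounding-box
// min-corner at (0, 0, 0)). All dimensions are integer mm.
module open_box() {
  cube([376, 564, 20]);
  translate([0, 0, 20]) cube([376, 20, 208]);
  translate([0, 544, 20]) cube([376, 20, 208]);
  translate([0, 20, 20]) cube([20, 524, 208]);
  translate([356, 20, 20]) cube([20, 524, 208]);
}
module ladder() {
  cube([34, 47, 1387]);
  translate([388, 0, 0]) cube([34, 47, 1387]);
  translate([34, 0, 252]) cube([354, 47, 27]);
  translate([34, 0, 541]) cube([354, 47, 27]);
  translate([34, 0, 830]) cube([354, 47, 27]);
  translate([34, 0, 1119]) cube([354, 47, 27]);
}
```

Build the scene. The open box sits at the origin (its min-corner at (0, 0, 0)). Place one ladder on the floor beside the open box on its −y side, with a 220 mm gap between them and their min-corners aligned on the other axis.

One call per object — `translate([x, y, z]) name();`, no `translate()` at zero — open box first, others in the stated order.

open_box();
translate([0, -267, 0]) ladder();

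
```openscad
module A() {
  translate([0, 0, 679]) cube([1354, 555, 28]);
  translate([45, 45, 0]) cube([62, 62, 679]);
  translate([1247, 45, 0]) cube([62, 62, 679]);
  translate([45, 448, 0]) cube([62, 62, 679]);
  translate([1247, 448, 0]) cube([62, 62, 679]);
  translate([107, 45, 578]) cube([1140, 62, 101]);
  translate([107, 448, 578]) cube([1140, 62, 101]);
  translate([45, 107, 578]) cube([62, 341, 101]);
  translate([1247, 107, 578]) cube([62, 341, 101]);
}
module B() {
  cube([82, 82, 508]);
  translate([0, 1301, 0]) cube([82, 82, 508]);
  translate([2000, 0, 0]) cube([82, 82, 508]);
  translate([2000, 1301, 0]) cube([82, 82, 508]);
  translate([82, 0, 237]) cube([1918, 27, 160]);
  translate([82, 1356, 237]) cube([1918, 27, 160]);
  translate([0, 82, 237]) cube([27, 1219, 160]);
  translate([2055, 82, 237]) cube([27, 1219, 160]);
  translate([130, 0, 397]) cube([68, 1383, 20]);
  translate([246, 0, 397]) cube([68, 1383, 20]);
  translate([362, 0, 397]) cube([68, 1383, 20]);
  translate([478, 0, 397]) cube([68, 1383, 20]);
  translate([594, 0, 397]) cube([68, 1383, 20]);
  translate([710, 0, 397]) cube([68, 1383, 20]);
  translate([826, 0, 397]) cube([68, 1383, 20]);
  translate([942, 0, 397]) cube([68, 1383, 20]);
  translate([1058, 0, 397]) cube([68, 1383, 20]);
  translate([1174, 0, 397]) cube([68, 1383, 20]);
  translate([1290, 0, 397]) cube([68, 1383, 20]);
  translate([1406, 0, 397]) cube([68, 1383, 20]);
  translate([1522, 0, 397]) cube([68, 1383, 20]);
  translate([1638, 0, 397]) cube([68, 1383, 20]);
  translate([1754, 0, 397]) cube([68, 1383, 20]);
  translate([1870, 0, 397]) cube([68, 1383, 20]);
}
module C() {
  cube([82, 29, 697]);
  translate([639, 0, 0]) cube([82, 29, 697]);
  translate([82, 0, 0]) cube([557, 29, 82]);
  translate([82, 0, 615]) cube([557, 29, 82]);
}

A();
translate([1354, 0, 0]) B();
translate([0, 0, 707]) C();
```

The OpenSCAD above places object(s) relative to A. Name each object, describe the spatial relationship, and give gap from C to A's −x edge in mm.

The picture frame's min-x is at 0; the table's min-x is 0; gap = 0 mm.

A is a table. B is a bed frame. C is a picture frame. The bed frame is against the table's +x side, with their −y faces flush. The picture frame is on top of the table. The gap from the picture frame to the table's −x edge is 0 mm.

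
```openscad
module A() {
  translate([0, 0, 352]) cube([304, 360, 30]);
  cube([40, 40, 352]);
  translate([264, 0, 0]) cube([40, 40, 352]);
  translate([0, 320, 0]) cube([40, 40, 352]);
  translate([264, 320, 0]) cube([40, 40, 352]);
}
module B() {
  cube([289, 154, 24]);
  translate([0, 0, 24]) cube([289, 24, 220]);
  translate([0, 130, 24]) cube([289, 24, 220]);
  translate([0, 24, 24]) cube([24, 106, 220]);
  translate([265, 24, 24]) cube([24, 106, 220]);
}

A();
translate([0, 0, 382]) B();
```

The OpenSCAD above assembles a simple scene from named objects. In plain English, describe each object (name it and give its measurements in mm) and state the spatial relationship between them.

A is a four-legged stool. The seat is a 304×360×30 mm slab whose top surface is at z = 382 mm; four square legs, each 40×40 mm in cross-section, run from the floor (z = 0) to the underside of the seat, each flush with a corner of the seat.

B is an open-topped rectangular box: outside dimensions 289×154×244 mm, with a uniform wall and base thickness of 24 mm. The base is a full 289×154 slab on the floor; four walls sit on top of the base. The front and back walls (the −y and +y sides) span the full width; the two side walls fit between them.

The open box is on top of the stool.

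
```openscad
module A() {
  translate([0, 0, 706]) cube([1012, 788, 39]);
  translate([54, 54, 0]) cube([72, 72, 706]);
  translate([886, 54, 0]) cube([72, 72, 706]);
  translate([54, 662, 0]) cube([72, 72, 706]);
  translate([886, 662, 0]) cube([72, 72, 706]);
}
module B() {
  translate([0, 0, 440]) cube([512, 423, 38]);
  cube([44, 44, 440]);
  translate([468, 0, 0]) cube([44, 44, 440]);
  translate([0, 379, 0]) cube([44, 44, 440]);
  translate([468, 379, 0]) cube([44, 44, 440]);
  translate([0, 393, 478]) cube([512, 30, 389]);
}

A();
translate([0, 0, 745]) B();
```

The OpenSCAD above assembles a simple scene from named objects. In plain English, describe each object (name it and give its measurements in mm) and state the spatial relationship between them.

A is a rectangular dining table. The top is 1012×788×39 mm with its upper surface at z = 745 mm. It stands on four 72×72 mm square legs, each inset 54 mm from the nearest pair of top edges, running from the floor to the underside of the top.

B is a chair. The seat is a 512×423×38 mm slab with its top at z = 478 mm, on four 44×44 mm corner legs (flush with the seat edges, standing on z = 0). A flat backrest 30 mm thick, 389 mm tall, spans the full seat width and rises from the seat top along its +y edge, rear face flush with the rear of the seat.

The chair is on top of the table.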